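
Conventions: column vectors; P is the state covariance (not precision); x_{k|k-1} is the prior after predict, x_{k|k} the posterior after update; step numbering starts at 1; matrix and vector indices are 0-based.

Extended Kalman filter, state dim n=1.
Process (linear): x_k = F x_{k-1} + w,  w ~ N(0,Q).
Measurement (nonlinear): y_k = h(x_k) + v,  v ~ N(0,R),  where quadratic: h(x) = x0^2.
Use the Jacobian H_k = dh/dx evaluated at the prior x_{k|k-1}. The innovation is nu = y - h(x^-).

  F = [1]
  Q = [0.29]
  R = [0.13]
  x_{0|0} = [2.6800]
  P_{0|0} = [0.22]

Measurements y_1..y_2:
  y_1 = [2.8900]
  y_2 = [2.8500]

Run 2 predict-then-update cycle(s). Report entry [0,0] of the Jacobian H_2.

H_jac[0,0] = 3.7724

step 1: x^-=[2.6800]  P^-=[0.5100]  H_jac=[5.3600]  S=[14.7821]  K=[0.1849]  nu=[-4.2924]  x^+=[1.8862]  P^+=[0.0045]
step 2: x^-=[1.8862]  P^-=[0.2945]  H_jac=[3.7724]  S=[4.3209]  K=[0.2571]  nu=[-0.7078]  x^+=[1.7042]  P^+=[0.0089]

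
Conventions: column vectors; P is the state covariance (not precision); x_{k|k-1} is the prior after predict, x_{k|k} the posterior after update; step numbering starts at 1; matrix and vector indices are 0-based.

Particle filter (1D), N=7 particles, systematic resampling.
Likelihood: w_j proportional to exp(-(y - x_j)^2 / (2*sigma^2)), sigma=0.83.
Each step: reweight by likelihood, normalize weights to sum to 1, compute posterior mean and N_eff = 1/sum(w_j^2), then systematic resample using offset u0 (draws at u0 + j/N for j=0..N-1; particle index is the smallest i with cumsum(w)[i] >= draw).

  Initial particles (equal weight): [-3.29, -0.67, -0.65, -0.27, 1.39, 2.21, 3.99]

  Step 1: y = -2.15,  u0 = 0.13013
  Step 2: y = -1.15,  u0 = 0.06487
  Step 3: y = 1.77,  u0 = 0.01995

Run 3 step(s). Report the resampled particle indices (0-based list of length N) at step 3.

step 1: w=[0.4498, 0.2356, 0.2256, 0.0888, 0.0001, 0.0000, 0.0000]  mean=-1.8081  Neff=3.1584  idx=[0, 0, 0, 1, 2, 2, 3]
step 2: w=[0.0113, 0.0113, 0.0113, 0.2650, 0.2613, 0.2613, 0.1786]  mean=-0.6768  Neff=4.1834  idx=[3, 3, 4, 4, 5, 5, 6]
step 3: w=[0.1004, 0.1004, 0.1077, 0.1077, 0.1077, 0.1077, 0.3685]  mean=-0.5140  Neff=4.9426  idx=[0, 1, 2, 4, 5, 6, 6]

resampled_idx = [0, 1, 2, 4, 5, 6, 6]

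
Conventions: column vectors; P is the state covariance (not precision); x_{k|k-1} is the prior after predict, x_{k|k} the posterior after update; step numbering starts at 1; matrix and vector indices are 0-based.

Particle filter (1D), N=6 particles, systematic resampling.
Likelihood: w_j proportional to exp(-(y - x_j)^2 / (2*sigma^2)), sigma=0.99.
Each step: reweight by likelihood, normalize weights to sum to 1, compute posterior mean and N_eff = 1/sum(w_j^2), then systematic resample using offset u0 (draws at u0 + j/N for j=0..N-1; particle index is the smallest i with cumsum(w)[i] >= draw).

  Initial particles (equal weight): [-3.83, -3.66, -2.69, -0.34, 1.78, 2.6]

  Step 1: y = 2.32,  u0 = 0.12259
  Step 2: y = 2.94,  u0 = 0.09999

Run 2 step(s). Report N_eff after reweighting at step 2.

N_eff = 5.4929

step 1: w=[0.0000, 0.0000, 0.0000, 0.0146, 0.4659, 0.5195]  mean=2.1749  Neff=2.0529  idx=[4, 4, 4, 5, 5, 5]
step 2: w=[0.1160, 0.1160, 0.1160, 0.2173, 0.2173, 0.2173]  mean=2.3146  Neff=5.4929  idx=[0, 2, 3, 4, 4, 5]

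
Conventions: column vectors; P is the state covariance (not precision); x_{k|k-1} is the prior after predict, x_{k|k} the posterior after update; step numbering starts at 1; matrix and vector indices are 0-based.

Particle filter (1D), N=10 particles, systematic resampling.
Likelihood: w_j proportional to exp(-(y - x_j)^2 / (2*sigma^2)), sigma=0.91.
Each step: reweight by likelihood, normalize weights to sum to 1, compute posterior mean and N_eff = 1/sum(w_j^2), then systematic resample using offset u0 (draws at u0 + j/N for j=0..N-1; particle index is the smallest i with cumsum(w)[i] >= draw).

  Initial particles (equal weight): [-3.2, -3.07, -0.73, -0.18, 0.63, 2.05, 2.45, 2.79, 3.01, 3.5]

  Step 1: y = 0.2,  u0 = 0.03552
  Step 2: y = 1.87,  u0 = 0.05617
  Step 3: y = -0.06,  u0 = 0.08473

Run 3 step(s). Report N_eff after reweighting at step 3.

step 1: w=[0.0004, 0.0006, 0.2275, 0.3515, 0.3430, 0.0486, 0.0180, 0.0067, 0.0033, 0.0005]  mean=0.1578  Neff=3.3821  idx=[2, 2, 3, 3, 3, 3, 4, 4, 4, 5]
step 2: w=[0.0067, 0.0067, 0.0314, 0.0314, 0.0314, 0.0314, 0.1571, 0.1571, 0.1571, 0.3897]  mean=1.0633  Neff=4.3493  idx=[3, 6, 6, 7, 8, 8, 9, 9, 9, 9]
step 3: w=[0.1977, 0.1496, 0.1496, 0.1496, 0.1496, 0.1496, 0.0136, 0.0136, 0.0136, 0.0136]  mean=0.5469  Neff=6.5903  idx=[0, 0, 1, 2, 2, 3, 4, 4, 5, 8]

N_eff = 6.5903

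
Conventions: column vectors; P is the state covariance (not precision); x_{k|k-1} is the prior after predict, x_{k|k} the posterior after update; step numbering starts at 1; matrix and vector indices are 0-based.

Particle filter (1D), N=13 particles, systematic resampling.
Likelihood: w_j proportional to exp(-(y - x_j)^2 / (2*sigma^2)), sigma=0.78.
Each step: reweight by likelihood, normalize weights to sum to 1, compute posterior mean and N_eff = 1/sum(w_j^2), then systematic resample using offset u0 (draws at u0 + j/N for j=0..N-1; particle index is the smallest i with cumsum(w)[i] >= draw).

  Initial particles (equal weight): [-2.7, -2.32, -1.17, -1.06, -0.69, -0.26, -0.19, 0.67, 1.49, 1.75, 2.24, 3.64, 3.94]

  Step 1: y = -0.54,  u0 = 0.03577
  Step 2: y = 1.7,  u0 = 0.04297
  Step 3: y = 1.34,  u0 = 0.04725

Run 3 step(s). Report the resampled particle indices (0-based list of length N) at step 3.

step 1: w=[0.0045, 0.0154, 0.1506, 0.1671, 0.2049, 0.1957, 0.1887, 0.0627, 0.0071, 0.0028, 0.0004, 0.0000, 0.0000]  mean=-0.5713  Neff=5.8552  idx=[2, 2, 3, 3, 4, 4, 4, 5, 5, 5, 6, 6, 7]
step 2: w=[0.0017, 0.0017, 0.0028, 0.0028, 0.0133, 0.0133, 0.0133, 0.0621, 0.0621, 0.0621, 0.0774, 0.0774, 0.6100]  mean=0.2934  Neff=2.5242  idx=[6, 8, 9, 10, 11, 12, 12, 12, 12, 12, 12, 12, 12]
step 3: w=[0.0055, 0.0200, 0.0200, 0.0239, 0.0239, 0.1133, 0.1133, 0.1133, 0.1133, 0.1133, 0.1133, 0.1133, 0.1133]  mean=0.5841  Neff=9.5495  idx=[3, 5, 5, 6, 7, 7, 8, 9, 10, 10, 11, 12, 12]

resampled_idx = [3, 5, 5, 6, 7, 7, 8, 9, 10, 10, 11, 12, 12]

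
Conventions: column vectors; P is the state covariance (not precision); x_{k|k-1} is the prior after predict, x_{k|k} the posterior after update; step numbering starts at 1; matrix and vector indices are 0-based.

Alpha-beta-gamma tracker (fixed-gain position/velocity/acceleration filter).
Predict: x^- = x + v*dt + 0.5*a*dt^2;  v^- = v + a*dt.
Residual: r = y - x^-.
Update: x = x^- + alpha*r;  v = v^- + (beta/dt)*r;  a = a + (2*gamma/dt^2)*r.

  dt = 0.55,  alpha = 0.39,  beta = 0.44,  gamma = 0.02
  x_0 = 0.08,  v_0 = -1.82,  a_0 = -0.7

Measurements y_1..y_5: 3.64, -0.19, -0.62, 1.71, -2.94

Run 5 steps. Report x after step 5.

step 1: x_pred=-1.0269  r=4.6669  x^+=0.7932  v^+=1.5285  a^+=-0.0829
step 2: x_pred=1.6213  r=-1.8113  x^+=0.9149  v^+=0.0338  a^+=-0.3224
step 3: x_pred=0.8848  r=-1.5048  x^+=0.2979  v^+=-1.3473  a^+=-0.5214
step 4: x_pred=-0.5220  r=2.2320  x^+=0.3485  v^+=0.1515  a^+=-0.2262
step 5: x_pred=0.3976  r=-3.3376  x^+=-0.9041  v^+=-2.6430  a^+=-0.6676

x_post = -0.9041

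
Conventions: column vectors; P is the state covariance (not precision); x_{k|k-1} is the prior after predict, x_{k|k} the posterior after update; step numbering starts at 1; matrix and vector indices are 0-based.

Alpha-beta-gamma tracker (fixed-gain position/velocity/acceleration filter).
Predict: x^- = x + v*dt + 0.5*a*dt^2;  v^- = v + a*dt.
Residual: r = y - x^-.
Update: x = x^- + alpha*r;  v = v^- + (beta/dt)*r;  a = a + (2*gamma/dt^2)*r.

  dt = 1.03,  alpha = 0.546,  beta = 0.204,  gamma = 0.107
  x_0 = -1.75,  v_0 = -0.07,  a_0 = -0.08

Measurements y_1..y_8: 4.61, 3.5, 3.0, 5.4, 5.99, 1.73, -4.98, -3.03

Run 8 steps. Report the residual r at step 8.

step 1: x_pred=-1.8645  r=6.4745  x^+=1.6706  v^+=1.1299  a^+=1.2260
step 2: x_pred=3.4847  r=0.0153  x^+=3.4931  v^+=2.3958  a^+=1.2291
step 3: x_pred=6.6127  r=-3.6127  x^+=4.6402  v^+=2.9462  a^+=0.5004
step 4: x_pred=7.9402  r=-2.5402  x^+=6.5532  v^+=2.9585  a^+=-0.0120
step 5: x_pred=9.5941  r=-3.6041  x^+=7.6263  v^+=2.2323  a^+=-0.7390
step 6: x_pred=9.5335  r=-7.8035  x^+=5.2728  v^+=-0.0745  a^+=-2.3131
step 7: x_pred=3.9691  r=-8.9491  x^+=-0.9171  v^+=-4.2294  a^+=-4.1183
step 8: x_pred=-7.4579  r=4.4279  x^+=-5.0403  v^+=-7.5942  a^+=-3.2251

resid = 4.4279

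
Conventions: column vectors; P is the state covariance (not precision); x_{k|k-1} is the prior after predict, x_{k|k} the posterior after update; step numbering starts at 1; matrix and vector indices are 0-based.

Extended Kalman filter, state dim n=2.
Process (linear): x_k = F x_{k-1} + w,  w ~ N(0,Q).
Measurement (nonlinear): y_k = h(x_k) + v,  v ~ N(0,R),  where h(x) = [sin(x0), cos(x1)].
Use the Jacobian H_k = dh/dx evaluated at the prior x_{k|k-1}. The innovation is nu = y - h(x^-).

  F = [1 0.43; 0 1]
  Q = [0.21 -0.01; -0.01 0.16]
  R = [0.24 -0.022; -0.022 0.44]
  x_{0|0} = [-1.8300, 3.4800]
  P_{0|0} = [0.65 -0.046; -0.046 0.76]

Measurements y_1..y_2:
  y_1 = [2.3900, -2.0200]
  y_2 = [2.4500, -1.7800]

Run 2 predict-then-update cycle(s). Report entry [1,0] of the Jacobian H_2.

H_jac[1,0] = 0.0000

step 1: x^-=[-0.3336, 3.4800]  P^-=[0.9610 0.2708; 0.2708 0.9200]  H_jac=[0.9449 0.0000; 0.0000 0.3320]  S=[1.0979 0.0629; 0.0629 0.5414]  K=[0.8230 0.0704; 0.2021 0.5407]  nu=[2.7174, -1.0767]  x^+=[1.8270, 3.4469]  P^+=[0.2074 0.0387; 0.0387 0.7032]
step 2: x^-=[3.3092, 3.4469]  P^-=[0.5807 0.3311; 0.3311 0.8632]  H_jac=[-0.9860 0.0000; 0.0000 0.3006]  S=[0.8046 -0.1201; -0.1201 0.5180]  K=[-0.7075 0.0281; -0.3428 0.4214]  nu=[2.6168, -0.8263]  x^+=[1.4346, 2.2016]  P^+=[0.1728 0.0929; 0.0929 0.6419]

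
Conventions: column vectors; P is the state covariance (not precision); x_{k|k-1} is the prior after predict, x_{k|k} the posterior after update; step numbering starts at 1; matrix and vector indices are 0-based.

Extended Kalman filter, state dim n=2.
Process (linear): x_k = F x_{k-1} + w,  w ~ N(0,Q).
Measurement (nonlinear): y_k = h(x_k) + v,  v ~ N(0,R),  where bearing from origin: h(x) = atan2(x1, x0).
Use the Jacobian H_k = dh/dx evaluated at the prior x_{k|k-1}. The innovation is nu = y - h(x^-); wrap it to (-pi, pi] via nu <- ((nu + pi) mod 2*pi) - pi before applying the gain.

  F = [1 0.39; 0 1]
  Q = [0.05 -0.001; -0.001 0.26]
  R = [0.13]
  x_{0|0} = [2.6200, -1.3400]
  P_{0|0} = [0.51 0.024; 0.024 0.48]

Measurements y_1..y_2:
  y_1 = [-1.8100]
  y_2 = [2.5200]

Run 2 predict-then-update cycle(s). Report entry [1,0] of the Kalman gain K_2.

K[1,0] = 0.3014

step 1: x^-=[2.0974, -1.3400]  P^-=[0.6517 0.2102; 0.2102 0.7400]  H_jac=[0.2163 0.3386]  S=[0.2761]  K=[0.7683; 1.0721]  nu=[-1.2415]  x^+=[1.1435, -2.6710]  P^+=[0.4887 -0.0172; -0.0172 0.4226]
step 2: x^-=[0.1019, -2.6710]  P^-=[0.5896 0.1466; 0.1466 0.6826]  H_jac=[0.3739 0.0143]  S=[0.2141]  K=[1.0392; 0.3014]  nu=[-2.2305]  x^+=[-2.2161, -3.3433]  P^+=[0.3583 0.0795; 0.0795 0.6632]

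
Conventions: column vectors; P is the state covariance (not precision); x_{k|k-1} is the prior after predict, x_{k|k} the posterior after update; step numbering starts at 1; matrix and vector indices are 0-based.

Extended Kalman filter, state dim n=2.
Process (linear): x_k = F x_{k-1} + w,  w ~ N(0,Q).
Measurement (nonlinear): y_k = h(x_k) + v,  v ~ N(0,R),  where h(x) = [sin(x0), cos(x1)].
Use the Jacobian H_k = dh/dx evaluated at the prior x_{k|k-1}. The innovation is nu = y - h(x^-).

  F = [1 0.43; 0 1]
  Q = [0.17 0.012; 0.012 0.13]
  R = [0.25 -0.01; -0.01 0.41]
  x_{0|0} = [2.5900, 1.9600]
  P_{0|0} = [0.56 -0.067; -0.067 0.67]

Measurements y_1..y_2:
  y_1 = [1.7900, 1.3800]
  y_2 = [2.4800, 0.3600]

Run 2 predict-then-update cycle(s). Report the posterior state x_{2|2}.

step 1: x^-=[3.4328, 1.9600]  P^-=[0.7963 0.2331; 0.2331 0.8000]  H_jac=[-0.9579 0.0000; 0.0000 -0.9252]  S=[0.9806 0.1966; 0.1966 1.0948]  K=[-0.7659 -0.0595; -0.0956 -0.6589]  nu=[2.0771, 1.7595]  x^+=[1.7373, 0.6021]  P^+=[0.1993 0.0181; 0.0181 0.2910]
step 2: x^-=[1.9962, 0.6021]  P^-=[0.4386 0.1552; 0.1552 0.4210]  H_jac=[-0.4127 0.0000; 0.0000 -0.5664]  S=[0.3247 0.0263; 0.0263 0.5450]  K=[-0.5466 -0.1349; -0.1625 -0.4296]  nu=[1.5691, -0.4641]  x^+=[1.2012, 0.5465]  P^+=[0.3278 0.0880; 0.0880 0.3081]

x_post = [1.2012, 0.5465]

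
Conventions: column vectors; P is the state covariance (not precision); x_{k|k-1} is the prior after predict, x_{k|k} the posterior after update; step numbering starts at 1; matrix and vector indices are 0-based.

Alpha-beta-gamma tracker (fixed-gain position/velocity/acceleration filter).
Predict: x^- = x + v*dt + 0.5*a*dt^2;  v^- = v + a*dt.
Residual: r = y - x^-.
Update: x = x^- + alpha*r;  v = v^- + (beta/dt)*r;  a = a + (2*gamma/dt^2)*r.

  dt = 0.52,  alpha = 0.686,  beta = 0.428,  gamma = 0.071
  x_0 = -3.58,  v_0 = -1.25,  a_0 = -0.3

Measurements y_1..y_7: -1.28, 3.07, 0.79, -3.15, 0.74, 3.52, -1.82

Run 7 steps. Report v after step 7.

v_post = -1.6664

step 1: x_pred=-4.2706  r=2.9906  x^+=-2.2190  v^+=1.0555  a^+=1.2705
step 2: x_pred=-1.4984  r=4.5684  x^+=1.6355  v^+=5.4763  a^+=3.6696
step 3: x_pred=4.9793  r=-4.1893  x^+=2.1054  v^+=3.9363  a^+=1.4696
step 4: x_pred=4.3510  r=-7.5010  x^+=-0.7947  v^+=-1.4734  a^+=-2.4696
step 5: x_pred=-1.8947  r=2.6347  x^+=-0.0873  v^+=-0.5890  a^+=-1.0859
step 6: x_pred=-0.5404  r=4.0604  x^+=2.2450  v^+=2.1883  a^+=1.0464
step 7: x_pred=3.5244  r=-5.3444  x^+=-0.1418  v^+=-1.6664  a^+=-1.7603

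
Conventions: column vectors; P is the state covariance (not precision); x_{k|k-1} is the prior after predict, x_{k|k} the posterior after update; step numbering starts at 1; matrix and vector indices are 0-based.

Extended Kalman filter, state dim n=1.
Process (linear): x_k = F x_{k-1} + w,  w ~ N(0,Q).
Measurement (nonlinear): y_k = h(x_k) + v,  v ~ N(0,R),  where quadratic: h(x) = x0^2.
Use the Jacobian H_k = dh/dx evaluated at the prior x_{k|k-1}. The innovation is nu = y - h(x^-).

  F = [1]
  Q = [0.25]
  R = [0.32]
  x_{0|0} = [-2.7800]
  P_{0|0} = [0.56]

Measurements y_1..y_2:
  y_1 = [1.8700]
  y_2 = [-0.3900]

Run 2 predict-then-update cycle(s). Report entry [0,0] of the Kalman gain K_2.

K[0,0] = -0.2609

step 1: x^-=[-2.7800]  P^-=[0.8100]  H_jac=[-5.5600]  S=[25.3600]  K=[-0.1776]  nu=[-5.8584]  x^+=[-1.7396]  P^+=[0.0102]
step 2: x^-=[-1.7396]  P^-=[0.2602]  H_jac=[-3.4793]  S=[3.4700]  K=[-0.2609]  nu=[-3.4163]  x^+=[-0.8483]  P^+=[0.0240]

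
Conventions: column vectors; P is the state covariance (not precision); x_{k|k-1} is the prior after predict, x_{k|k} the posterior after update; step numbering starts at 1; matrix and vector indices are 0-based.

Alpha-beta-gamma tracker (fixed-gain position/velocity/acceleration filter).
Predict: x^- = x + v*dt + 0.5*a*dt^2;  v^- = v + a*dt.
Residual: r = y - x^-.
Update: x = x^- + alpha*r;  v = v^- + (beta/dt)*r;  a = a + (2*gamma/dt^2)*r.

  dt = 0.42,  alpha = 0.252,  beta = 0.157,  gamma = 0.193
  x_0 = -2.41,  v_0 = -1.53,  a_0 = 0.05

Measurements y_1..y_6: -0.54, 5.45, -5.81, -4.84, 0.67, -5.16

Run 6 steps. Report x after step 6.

x_post = -1.8327

step 1: x_pred=-3.0482  r=2.5082  x^+=-2.4161  v^+=-0.5714  a^+=5.5384
step 2: x_pred=-2.1676  r=7.6176  x^+=-0.2480  v^+=4.6023  a^+=22.2074
step 3: x_pred=3.6437  r=-9.4537  x^+=1.2613  v^+=10.3955  a^+=1.5208
step 4: x_pred=5.7616  r=-10.6016  x^+=3.0900  v^+=7.0713  a^+=-21.6777
step 5: x_pred=4.1480  r=-3.4780  x^+=3.2715  v^+=-3.3334  a^+=-29.2882
step 6: x_pred=-0.7117  r=-4.4483  x^+=-1.8327  v^+=-17.2973  a^+=-39.0219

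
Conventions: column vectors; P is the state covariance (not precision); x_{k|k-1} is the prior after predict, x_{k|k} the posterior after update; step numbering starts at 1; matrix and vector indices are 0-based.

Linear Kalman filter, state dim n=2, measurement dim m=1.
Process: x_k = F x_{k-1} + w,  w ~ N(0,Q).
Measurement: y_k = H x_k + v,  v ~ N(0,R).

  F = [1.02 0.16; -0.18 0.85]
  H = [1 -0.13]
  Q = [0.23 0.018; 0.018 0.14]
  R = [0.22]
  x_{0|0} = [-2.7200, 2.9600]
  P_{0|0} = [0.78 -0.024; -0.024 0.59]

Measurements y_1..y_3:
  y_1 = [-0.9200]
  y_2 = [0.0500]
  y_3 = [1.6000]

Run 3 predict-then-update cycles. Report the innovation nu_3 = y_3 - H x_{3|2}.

step 1: x^-=[-2.3008, 3.0056]  P^-=[1.0488 -0.0651; -0.0651 0.5989]  S=[1.2958]  K=[0.8159; -0.1103]  nu=[1.7715]  x^+=[-0.8554, 2.8102]  P^+=[0.1862 0.0515; 0.0515 0.5831]
step 2: x^-=[-0.4229, 2.5426]  P^-=[0.4555 0.1063; 0.1063 0.5516]  S=[0.6571]  K=[0.6721; 0.0527]  nu=[0.8035]  x^+=[0.1171, 2.5850]  P^+=[0.1587 0.0831; 0.0831 0.5497]
step 3: x^-=[0.5330, 2.1761]  P^-=[0.4362 0.1333; 0.1333 0.5169]  S=[0.6303]  K=[0.6646; 0.1048]  nu=[1.3499]  x^+=[1.4301, 2.3176]  P^+=[0.1578 0.0894; 0.0894 0.5100]

innov = [1.3499]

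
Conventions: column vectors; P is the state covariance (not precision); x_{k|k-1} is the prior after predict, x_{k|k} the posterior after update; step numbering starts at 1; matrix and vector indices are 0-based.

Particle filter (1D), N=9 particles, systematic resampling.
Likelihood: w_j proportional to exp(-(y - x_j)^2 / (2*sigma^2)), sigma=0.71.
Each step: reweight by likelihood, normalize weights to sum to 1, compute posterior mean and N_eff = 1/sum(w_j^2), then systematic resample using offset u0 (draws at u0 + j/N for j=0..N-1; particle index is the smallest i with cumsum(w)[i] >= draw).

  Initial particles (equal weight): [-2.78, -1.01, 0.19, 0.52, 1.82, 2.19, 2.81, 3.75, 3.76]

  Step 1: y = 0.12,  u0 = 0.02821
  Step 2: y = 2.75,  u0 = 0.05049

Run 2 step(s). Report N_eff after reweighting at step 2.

step 1: w=[0.0001, 0.1280, 0.4519, 0.3874, 0.0258, 0.0065, 0.0003, 0.0000, 0.0000]  mean=0.2200  Neff=2.6929  idx=[1, 2, 2, 2, 2, 3, 3, 3, 3]
step 2: w=[0.0000, 0.0431, 0.0431, 0.0431, 0.0431, 0.2069, 0.2069, 0.2069, 0.2069]  mean=0.4630  Neff=5.5987  idx=[2, 4, 5, 6, 6, 7, 7, 8, 8]

N_eff = 5.5987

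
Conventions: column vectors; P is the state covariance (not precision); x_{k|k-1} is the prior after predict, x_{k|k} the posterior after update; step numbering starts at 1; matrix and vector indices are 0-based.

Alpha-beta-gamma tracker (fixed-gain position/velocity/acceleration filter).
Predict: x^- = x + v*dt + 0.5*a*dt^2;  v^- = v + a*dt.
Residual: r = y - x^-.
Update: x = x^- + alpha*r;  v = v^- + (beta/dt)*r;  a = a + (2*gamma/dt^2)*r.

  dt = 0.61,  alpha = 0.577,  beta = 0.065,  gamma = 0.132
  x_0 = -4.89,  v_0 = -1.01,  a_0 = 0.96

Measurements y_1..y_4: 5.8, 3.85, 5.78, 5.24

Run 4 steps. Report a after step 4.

a_post = -0.3526

step 1: x_pred=-5.3275  r=11.1275  x^+=1.0931  v^+=0.7613  a^+=8.8548
step 2: x_pred=3.2049  r=0.6451  x^+=3.5771  v^+=6.2315  a^+=9.3125
step 3: x_pred=9.1109  r=-3.3309  x^+=7.1890  v^+=11.5572  a^+=6.9492
step 4: x_pred=15.5318  r=-10.2918  x^+=9.5934  v^+=14.6995  a^+=-0.3526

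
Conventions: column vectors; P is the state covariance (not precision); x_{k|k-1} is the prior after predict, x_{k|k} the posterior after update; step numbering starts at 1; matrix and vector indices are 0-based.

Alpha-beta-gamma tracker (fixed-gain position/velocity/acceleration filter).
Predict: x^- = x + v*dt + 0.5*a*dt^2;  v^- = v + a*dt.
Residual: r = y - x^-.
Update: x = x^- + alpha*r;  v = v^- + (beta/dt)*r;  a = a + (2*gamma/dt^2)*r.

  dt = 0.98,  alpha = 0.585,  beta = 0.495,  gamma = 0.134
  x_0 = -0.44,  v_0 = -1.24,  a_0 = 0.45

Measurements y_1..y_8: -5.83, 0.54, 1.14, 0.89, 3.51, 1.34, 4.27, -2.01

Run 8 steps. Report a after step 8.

a_post = -2.7148

step 1: x_pred=-1.4391  r=-4.3909  x^+=-4.0078  v^+=-3.0168  a^+=-0.7753
step 2: x_pred=-7.3366  r=7.8766  x^+=-2.7288  v^+=0.2019  a^+=1.4227
step 3: x_pred=-1.8478  r=2.9878  x^+=-0.0999  v^+=3.1052  a^+=2.2564
step 4: x_pred=4.0267  r=-3.1367  x^+=2.1917  v^+=3.7322  a^+=1.3811
step 5: x_pred=6.5125  r=-3.0025  x^+=4.7560  v^+=3.5691  a^+=0.5433
step 6: x_pred=8.5146  r=-7.1746  x^+=4.3175  v^+=0.4776  a^+=-1.4588
step 7: x_pred=4.0850  r=0.1850  x^+=4.1932  v^+=-0.8586  a^+=-1.4072
step 8: x_pred=2.6761  r=-4.6861  x^+=-0.0653  v^+=-4.6046  a^+=-2.7148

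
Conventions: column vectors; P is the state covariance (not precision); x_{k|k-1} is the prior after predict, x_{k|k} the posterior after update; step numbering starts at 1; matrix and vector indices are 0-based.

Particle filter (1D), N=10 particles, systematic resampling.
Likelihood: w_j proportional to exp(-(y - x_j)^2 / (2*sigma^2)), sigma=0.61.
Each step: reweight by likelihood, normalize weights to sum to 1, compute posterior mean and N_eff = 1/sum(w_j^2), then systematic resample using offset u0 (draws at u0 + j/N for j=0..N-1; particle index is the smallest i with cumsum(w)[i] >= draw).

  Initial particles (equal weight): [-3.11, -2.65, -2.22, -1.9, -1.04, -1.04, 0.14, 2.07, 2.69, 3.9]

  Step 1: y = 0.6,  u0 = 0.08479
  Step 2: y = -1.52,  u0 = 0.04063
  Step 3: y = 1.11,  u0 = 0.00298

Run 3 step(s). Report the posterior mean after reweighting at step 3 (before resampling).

post_mean = 0.1400

step 1: w=[0.0000, 0.0000, 0.0000, 0.0003, 0.0312, 0.0312, 0.8707, 0.0634, 0.0033, 0.0000]  mean=0.1966  Neff=1.3088  idx=[6, 6, 6, 6, 6, 6, 6, 6, 6, 7]
step 2: w=[0.1111, 0.1111, 0.1111, 0.1111, 0.1111, 0.1111, 0.1111, 0.1111, 0.1111, 0.0000]  mean=0.1400  Neff=9.0000  idx=[0, 1, 2, 3, 3, 4, 5, 6, 7, 8]
step 3: w=[0.1000, 0.1000, 0.1000, 0.1000, 0.1000, 0.1000, 0.1000, 0.1000, 0.1000, 0.1000]  mean=0.1400  Neff=10.0000  idx=[0, 1, 2, 3, 4, 5, 6, 7, 8, 9]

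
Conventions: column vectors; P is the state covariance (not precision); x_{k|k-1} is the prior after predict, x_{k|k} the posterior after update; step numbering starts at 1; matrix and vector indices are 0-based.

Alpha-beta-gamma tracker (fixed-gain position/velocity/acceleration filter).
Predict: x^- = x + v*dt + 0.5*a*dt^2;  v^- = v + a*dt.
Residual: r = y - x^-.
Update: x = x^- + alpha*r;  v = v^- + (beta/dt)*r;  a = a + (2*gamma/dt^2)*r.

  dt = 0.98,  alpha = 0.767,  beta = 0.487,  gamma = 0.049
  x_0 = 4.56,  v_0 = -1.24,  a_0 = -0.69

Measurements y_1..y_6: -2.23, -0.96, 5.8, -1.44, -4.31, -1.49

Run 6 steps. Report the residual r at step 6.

step 1: x_pred=3.0135  r=-5.2435  x^+=-1.0083  v^+=-4.5219  a^+=-1.2250
step 2: x_pred=-6.0280  r=5.0680  x^+=-2.1408  v^+=-3.2039  a^+=-0.7079
step 3: x_pred=-5.6206  r=11.4206  x^+=3.1390  v^+=1.7777  a^+=0.4575
step 4: x_pred=5.1008  r=-6.5408  x^+=0.0840  v^+=-1.0244  a^+=-0.2100
step 5: x_pred=-1.0207  r=-3.2893  x^+=-3.5436  v^+=-2.8647  a^+=-0.5456
step 6: x_pred=-6.6130  r=5.1230  x^+=-2.6837  v^+=-0.8536  a^+=-0.0228

resid = 5.1230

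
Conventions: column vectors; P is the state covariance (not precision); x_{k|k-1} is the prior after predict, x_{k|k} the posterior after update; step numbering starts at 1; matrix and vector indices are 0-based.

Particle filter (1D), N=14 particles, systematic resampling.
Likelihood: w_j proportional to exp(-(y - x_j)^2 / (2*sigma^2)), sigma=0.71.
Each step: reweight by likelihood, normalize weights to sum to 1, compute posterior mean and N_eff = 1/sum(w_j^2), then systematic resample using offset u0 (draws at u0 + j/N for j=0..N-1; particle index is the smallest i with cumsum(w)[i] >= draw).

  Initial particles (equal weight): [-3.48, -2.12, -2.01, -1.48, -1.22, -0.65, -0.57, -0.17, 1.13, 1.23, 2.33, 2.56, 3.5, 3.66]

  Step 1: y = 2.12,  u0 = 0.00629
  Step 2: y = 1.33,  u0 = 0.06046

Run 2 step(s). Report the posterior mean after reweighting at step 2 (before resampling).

step 1: w=[0.0000, 0.0000, 0.0000, 0.0000, 0.0000, 0.0002, 0.0003, 0.0019, 0.1318, 0.1588, 0.3335, 0.2876, 0.0527, 0.0332]  mean=2.1629  Neff=4.1590  idx=[8, 8, 9, 9, 9, 10, 10, 10, 10, 11, 11, 11, 11, 12]
step 2: w=[0.1321, 0.1321, 0.1361, 0.1361, 0.1361, 0.0510, 0.0510, 0.0510, 0.0510, 0.0306, 0.0306, 0.0306, 0.0306, 0.0013]  mean=1.5938  Neff=9.5638  idx=[0, 0, 1, 2, 2, 3, 3, 4, 4, 5, 7, 8, 10, 12]

post_mean = 1.5938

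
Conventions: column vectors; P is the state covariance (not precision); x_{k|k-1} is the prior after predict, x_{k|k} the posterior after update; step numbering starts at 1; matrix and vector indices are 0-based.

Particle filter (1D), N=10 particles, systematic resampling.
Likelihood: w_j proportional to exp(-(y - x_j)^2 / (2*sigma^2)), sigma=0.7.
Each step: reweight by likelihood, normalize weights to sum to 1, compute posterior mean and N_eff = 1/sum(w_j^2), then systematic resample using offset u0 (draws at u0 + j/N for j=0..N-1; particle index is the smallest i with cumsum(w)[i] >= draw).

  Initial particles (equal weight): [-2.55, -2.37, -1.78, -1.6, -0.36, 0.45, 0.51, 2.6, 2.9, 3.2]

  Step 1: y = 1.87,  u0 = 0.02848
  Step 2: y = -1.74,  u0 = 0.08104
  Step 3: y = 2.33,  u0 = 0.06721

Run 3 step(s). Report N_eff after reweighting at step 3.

step 1: w=[0.0000, 0.0000, 0.0000, 0.0000, 0.0046, 0.0933, 0.1106, 0.4240, 0.2474, 0.1201]  mean=2.3009  Neff=3.6185  idx=[5, 6, 7, 7, 7, 7, 7, 8, 8, 9]
step 2: w=[0.5675, 0.4325, 0.0000, 0.0000, 0.0000, 0.0000, 0.0000, 0.0000, 0.0000, 0.0000]  mean=0.4760  Neff=1.9642  idx=[0, 0, 0, 0, 0, 1, 1, 1, 1, 1]
step 3: w=[0.0887, 0.0887, 0.0887, 0.0887, 0.0887, 0.1113, 0.1113, 0.1113, 0.1113, 0.1113]  mean=0.4834  Neff=9.8744  idx=[0, 1, 3, 4, 5, 6, 7, 7, 8, 9]

N_eff = 9.8744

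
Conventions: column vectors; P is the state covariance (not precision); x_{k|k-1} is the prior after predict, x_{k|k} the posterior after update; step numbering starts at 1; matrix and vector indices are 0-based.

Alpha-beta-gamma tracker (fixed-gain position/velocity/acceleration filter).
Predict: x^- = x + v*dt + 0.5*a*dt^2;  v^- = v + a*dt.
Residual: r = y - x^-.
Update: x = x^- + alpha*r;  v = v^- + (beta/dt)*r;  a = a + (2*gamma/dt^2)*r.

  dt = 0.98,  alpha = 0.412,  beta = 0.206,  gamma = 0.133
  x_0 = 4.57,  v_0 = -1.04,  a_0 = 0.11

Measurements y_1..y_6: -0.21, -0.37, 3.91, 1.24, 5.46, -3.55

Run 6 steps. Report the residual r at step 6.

resid = -9.8291

step 1: x_pred=3.6036  r=-3.8136  x^+=2.0324  v^+=-1.7338  a^+=-0.9463
step 2: x_pred=-0.1211  r=-0.2489  x^+=-0.2237  v^+=-2.7135  a^+=-1.0152
step 3: x_pred=-3.3704  r=7.2804  x^+=-0.3709  v^+=-2.1780  a^+=1.0013
step 4: x_pred=-2.0245  r=3.2645  x^+=-0.6795  v^+=-0.5106  a^+=1.9054
step 5: x_pred=-0.2649  r=5.7249  x^+=2.0938  v^+=2.5601  a^+=3.4910
step 6: x_pred=6.2791  r=-9.8291  x^+=2.2295  v^+=3.9152  a^+=0.7687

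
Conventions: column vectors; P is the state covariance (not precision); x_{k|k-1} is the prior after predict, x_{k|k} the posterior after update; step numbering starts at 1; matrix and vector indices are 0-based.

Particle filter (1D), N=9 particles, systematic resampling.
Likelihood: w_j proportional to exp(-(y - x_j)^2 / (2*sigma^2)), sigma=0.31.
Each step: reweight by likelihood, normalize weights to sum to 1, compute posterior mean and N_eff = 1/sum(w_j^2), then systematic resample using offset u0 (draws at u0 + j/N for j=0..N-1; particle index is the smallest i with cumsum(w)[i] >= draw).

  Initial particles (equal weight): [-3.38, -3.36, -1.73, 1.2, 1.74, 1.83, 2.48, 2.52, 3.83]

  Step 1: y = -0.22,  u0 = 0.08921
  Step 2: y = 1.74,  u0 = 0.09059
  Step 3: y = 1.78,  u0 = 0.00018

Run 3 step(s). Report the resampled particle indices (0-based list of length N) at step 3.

resampled_idx = [0, 1, 2, 3, 4, 5, 6, 7, 8]

step 1: w=[0.0000, 0.0000, 0.2023, 0.7976, 0.0001, 0.0000, 0.0000, 0.0000, 0.0000]  mean=0.6074  Neff=1.4768  idx=[2, 2, 3, 3, 3, 3, 3, 3, 3]
step 2: w=[0.0000, 0.0000, 0.1429, 0.1429, 0.1429, 0.1429, 0.1429, 0.1429, 0.1429]  mean=1.2000  Neff=7.0000  idx=[2, 3, 4, 4, 5, 6, 7, 8, 8]
step 3: w=[0.1111, 0.1111, 0.1111, 0.1111, 0.1111, 0.1111, 0.1111, 0.1111, 0.1111]  mean=1.2000  Neff=9.0000  idx=[0, 1, 2, 3, 4, 5, 6, 7, 8]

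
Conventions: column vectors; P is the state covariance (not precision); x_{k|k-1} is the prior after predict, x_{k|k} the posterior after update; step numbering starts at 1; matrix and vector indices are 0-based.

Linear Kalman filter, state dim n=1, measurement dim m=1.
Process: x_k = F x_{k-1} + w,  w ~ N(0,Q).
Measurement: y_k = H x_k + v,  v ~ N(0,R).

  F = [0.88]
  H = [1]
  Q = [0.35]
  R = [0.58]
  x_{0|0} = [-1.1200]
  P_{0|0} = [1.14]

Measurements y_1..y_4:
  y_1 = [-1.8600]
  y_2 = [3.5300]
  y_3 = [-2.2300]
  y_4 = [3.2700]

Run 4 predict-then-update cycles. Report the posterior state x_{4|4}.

x_post = [1.3691]

step 1: x^-=[-0.9856]  P^-=[1.2328]  S=[1.8128]  K=[0.6801]  nu=[-0.8744]  x^+=[-1.5802]  P^+=[0.3944]
step 2: x^-=[-1.3906]  P^-=[0.6554]  S=[1.2354]  K=[0.5305]  nu=[4.9206]  x^+=[1.2199]  P^+=[0.3077]
step 3: x^-=[1.0736]  P^-=[0.5883]  S=[1.1683]  K=[0.5035]  nu=[-3.3036]  x^+=[-0.5899]  P^+=[0.2921]
step 4: x^-=[-0.5192]  P^-=[0.5762]  S=[1.1562]  K=[0.4983]  nu=[3.7892]  x^+=[1.3691]  P^+=[0.2890]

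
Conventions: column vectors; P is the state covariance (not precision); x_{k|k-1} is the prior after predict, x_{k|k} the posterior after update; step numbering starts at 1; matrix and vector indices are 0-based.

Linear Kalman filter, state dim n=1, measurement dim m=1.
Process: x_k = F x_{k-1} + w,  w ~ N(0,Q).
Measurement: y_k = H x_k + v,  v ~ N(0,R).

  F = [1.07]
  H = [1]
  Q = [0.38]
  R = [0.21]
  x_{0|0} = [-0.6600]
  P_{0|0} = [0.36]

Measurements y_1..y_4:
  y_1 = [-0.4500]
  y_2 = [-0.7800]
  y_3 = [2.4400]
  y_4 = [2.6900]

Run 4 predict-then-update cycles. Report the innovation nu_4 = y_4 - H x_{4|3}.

step 1: x^-=[-0.7062]  P^-=[0.7922]  S=[1.0022]  K=[0.7905]  nu=[0.2562]  x^+=[-0.5037]  P^+=[0.1660]
step 2: x^-=[-0.5389]  P^-=[0.5700]  S=[0.7800]  K=[0.7308]  nu=[-0.2411]  x^+=[-0.7151]  P^+=[0.1535]
step 3: x^-=[-0.7652]  P^-=[0.5557]  S=[0.7657]  K=[0.7257]  nu=[3.2052]  x^+=[1.5610]  P^+=[0.1524]
step 4: x^-=[1.6702]  P^-=[0.5545]  S=[0.7645]  K=[0.7253]  nu=[1.0198]  x^+=[2.4099]  P^+=[0.1523]

innov = [1.0198]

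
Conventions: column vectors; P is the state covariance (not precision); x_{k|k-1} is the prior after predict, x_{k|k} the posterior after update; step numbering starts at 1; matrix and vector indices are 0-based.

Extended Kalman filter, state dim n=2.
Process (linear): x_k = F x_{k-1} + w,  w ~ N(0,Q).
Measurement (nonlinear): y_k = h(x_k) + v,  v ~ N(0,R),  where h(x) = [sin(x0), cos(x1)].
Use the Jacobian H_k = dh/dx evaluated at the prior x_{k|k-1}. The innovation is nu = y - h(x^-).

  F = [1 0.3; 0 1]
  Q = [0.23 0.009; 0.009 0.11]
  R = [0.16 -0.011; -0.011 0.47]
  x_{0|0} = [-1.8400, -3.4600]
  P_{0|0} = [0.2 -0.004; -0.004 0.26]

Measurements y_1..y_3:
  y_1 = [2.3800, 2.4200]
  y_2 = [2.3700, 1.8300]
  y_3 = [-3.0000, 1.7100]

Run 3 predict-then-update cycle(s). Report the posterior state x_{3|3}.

step 1: x^-=[-2.8780, -3.4600]  P^-=[0.4510 0.0830; 0.0830 0.3700]  H_jac=[-0.9655 0.0000; 0.0000 -0.3131]  S=[0.5804 0.0141; 0.0141 0.5063]  K=[-0.7495 -0.0305; -0.1326 -0.2251]  nu=[2.6406, 3.3697]  x^+=[-4.9598, -4.5687]  P^+=[0.1239 0.0194; 0.0194 0.3333]
step 2: x^-=[-6.3304, -4.5687]  P^-=[0.3955 0.1284; 0.1284 0.4433]  H_jac=[0.9989 0.0000; 0.0000 -0.9897]  S=[0.5546 -0.1379; -0.1379 0.9042]  K=[0.7041 -0.0331; 0.1149 -0.4677]  nu=[2.4172, 1.9732]  x^+=[-4.6939, -5.2137]  P^+=[0.1131 0.0236; 0.0236 0.2234]
step 3: x^-=[-6.2580, -5.2137]  P^-=[0.3774 0.0996; 0.0996 0.3334]  H_jac=[0.9997 0.0000; 0.0000 -0.8770]  S=[0.5371 -0.0983; -0.0983 0.7264]  K=[0.6976 -0.0258; 0.1145 -0.3870]  nu=[-3.0252, 1.2294]  x^+=[-8.4002, -6.0358]  P^+=[0.1119 0.0226; 0.0226 0.2088]

x_post = [-8.4002, -6.0358]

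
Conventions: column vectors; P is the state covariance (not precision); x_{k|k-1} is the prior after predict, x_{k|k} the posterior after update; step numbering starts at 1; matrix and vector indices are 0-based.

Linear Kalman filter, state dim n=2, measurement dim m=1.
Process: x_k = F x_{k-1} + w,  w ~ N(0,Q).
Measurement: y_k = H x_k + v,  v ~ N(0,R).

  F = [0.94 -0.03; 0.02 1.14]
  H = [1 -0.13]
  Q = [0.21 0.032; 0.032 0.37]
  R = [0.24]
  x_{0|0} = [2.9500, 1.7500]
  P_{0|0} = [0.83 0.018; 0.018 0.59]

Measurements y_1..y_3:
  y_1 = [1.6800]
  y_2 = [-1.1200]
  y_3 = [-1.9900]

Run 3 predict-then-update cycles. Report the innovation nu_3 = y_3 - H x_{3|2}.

innov = [-1.7596]

step 1: x^-=[2.7205, 2.0540]  P^-=[0.9429 0.0467; 0.0467 1.1379]  S=[1.1900]  K=[0.7873; -0.0851]  nu=[-0.7735]  x^+=[2.1116, 2.1198]  P^+=[0.2054 0.1264; 0.1264 1.1293]
step 2: x^-=[1.9213, 2.4588]  P^-=[0.3854 0.1326; 0.1326 1.8435]  S=[0.6220]  K=[0.5918; -0.1721]  nu=[-2.7216]  x^+=[0.3106, 2.9272]  P^+=[0.1675 0.1960; 0.1960 1.8251]
step 3: x^-=[0.2042, 3.3432]  P^-=[0.3486 0.1826; 0.1826 2.7509]  S=[0.5876]  K=[0.5528; -0.2978]  nu=[-1.7596]  x^+=[-0.7686, 3.8672]  P^+=[0.1690 0.2794; 0.2794 2.6987]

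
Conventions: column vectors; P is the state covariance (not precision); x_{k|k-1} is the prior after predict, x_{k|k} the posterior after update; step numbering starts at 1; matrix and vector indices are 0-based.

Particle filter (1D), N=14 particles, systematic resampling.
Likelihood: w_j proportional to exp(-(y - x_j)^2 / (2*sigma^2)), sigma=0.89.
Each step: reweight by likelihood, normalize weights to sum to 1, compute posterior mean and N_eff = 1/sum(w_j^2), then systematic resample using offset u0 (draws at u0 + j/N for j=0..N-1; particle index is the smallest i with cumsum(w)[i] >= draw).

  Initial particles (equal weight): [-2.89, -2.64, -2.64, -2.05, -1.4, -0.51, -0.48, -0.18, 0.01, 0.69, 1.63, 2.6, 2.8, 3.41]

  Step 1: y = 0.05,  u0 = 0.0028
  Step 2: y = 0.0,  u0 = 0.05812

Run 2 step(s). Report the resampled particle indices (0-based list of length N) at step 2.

step 1: w=[0.0009, 0.0021, 0.0021, 0.0124, 0.0532, 0.1647, 0.1681, 0.1942, 0.2006, 0.1550, 0.0415, 0.0033, 0.0017, 0.0002]  mean=-0.1226  Neff=6.1689  idx=[1, 5, 5, 5, 6, 6, 7, 7, 7, 8, 8, 8, 9, 9]
step 2: w=[0.0010, 0.0725, 0.0725, 0.0725, 0.0739, 0.0739, 0.0837, 0.0837, 0.0837, 0.0854, 0.0854, 0.0854, 0.0632, 0.0632]  mean=-0.1399  Neff=12.8919  idx=[1, 2, 3, 4, 5, 6, 7, 8, 9, 9, 10, 11, 12, 13]

resampled_idx = [1, 2, 3, 4, 5, 6, 7, 8, 9, 9, 10, 11, 12, 13]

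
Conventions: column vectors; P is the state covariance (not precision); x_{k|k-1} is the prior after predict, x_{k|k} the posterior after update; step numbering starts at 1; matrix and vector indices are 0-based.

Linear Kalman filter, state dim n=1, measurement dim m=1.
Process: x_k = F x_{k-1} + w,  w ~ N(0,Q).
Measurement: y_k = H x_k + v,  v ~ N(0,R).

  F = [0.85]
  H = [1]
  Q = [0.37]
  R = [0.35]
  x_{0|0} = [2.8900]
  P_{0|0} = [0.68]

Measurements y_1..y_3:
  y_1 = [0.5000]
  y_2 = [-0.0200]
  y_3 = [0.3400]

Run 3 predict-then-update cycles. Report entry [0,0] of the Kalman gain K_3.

step 1: x^-=[2.4565]  P^-=[0.8613]  S=[1.2113]  K=[0.7111]  nu=[-1.9565]  x^+=[1.0653]  P^+=[0.2489]
step 2: x^-=[0.9055]  P^-=[0.5498]  S=[0.8998]  K=[0.6110]  nu=[-0.9255]  x^+=[0.3400]  P^+=[0.2139]
step 3: x^-=[0.2890]  P^-=[0.5245]  S=[0.8745]  K=[0.5998]  nu=[0.0510]  x^+=[0.3196]  P^+=[0.2099]

K[0,0] = 0.5998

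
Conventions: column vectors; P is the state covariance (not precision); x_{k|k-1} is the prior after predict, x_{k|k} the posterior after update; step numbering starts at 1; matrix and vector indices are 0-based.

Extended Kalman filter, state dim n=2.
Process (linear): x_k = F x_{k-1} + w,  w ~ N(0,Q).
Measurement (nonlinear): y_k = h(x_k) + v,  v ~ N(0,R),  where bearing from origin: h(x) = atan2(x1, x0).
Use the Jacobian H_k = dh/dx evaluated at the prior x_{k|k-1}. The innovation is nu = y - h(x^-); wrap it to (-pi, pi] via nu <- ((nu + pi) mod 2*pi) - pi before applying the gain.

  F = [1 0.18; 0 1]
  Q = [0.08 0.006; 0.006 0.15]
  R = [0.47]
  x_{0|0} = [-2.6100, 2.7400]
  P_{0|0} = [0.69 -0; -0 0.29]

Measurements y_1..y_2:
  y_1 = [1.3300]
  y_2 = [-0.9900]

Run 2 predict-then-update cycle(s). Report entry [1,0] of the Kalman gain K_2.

step 1: x^-=[-2.1168, 2.7400]  P^-=[0.7794 0.0582; 0.0582 0.4400]  H_jac=[-0.2286 -0.1766]  S=[0.5291]  K=[-0.3561; -0.1720]  nu=[-0.8986]  x^+=[-1.7968, 2.8945]  P^+=[0.7123 0.0258; 0.0258 0.4244]
step 2: x^-=[-1.2758, 2.8945]  P^-=[0.8153 0.1082; 0.1082 0.5744]  H_jac=[-0.2893 -0.1275]  S=[0.5555]  K=[-0.4494; -0.1882]  nu=[-2.9759]  x^+=[0.0615, 3.4545]  P^+=[0.7032 0.0612; 0.0612 0.5547]

K[1,0] = -0.1882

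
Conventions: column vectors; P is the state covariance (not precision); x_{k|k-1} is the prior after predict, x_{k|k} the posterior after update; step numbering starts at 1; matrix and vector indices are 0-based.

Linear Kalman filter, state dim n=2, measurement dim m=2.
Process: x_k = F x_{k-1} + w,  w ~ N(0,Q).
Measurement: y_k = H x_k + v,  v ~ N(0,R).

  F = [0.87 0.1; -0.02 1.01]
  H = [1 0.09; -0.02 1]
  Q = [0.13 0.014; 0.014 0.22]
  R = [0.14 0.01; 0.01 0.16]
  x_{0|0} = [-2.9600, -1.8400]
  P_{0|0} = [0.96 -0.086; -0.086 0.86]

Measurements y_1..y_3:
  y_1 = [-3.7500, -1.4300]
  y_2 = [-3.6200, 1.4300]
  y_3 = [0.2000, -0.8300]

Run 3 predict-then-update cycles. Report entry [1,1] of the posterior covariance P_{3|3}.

step 1: x^-=[-2.7592, -1.7992]  P^-=[0.8503 0.0088; 0.0088 1.1011]  S=[1.0008 0.1008; 0.1008 1.2611]  K=[0.8580 -0.0751; 0.0200 0.8714]  nu=[-0.8289, 0.3140]  x^+=[-3.4939, -1.5421]  P^+=[0.1195 -0.0011; -0.0011 0.1396]
step 2: x^-=[-3.1939, -1.4877]  P^-=[0.2216 0.0251; 0.0251 0.3625]  S=[0.3691 0.0632; 0.0632 0.5216]  K=[0.6125 -0.0347; 0.0383 0.6894]  nu=[-0.2922, 2.8538]  x^+=[-3.4718, 0.4685]  P^+=[0.0852 0.0023; 0.0023 0.1107]
step 3: x^-=[-2.9736, 0.5427]  P^-=[0.1960 0.0257; 0.0257 0.3329]  S=[0.3433 0.0617; 0.0617 0.4919]  K=[0.5828 -0.0288; 0.0417 0.6704]  nu=[3.1248, -1.4321]  x^+=[-1.1112, -0.2873]  P^+=[0.0810 0.0028; 0.0028 0.1077]

P_post[1,1] = 0.1077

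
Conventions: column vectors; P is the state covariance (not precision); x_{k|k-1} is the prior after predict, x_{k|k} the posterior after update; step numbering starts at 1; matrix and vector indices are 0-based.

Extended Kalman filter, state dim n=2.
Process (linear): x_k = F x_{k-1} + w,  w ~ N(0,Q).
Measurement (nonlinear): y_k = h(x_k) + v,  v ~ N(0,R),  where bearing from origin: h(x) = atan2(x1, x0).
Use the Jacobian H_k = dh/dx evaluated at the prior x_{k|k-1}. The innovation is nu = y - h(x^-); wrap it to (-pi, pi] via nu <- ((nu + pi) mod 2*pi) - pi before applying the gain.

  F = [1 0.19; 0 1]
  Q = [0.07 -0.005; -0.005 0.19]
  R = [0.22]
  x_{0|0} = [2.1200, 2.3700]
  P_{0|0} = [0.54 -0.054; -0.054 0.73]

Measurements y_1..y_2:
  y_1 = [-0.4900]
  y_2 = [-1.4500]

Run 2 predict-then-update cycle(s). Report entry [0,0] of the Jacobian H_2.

H_jac[0,0] = -0.1163

step 1: x^-=[2.5703, 2.3700]  P^-=[0.6158 0.0797; 0.0797 0.9200]  H_jac=[-0.1939 0.2103]  S=[0.2773]  K=[-0.3701; 0.6418]  nu=[-1.2349]  x^+=[3.0273, 1.5774]  P^+=[0.5778 0.1456; 0.1456 0.8058]
step 2: x^-=[3.3271, 1.5774]  P^-=[0.7323 0.2937; 0.2937 0.9958]  H_jac=[-0.1163 0.2454]  S=[0.2731]  K=[-0.0481; 0.7696]  nu=[-1.8927]  x^+=[3.4180, 0.1207]  P^+=[0.7316 0.3038; 0.3038 0.8340]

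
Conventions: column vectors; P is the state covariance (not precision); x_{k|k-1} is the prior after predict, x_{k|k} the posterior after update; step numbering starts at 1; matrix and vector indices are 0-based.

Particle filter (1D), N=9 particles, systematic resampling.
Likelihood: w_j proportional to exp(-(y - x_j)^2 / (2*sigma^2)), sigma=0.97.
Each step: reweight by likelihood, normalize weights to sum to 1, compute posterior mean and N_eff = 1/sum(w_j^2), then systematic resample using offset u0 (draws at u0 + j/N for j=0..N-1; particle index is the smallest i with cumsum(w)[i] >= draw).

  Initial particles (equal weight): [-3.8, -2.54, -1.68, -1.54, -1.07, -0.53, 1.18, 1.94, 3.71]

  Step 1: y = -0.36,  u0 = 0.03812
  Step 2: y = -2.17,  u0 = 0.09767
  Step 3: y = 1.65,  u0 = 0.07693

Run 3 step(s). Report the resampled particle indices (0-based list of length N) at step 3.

resampled_idx = [4, 6, 7, 7, 7, 8, 8, 8, 8]

step 1: w=[0.0006, 0.0262, 0.1299, 0.1565, 0.2509, 0.3230, 0.0930, 0.0197, 0.0000]  mean=-0.8198  Neff=4.5789  idx=[2, 2, 3, 4, 4, 5, 5, 5, 6]
step 2: w=[0.2027, 0.2027, 0.1865, 0.1211, 0.1211, 0.0551, 0.0551, 0.0551, 0.0006]  mean=-1.3143  Neff=6.4361  idx=[0, 1, 1, 2, 2, 3, 4, 5, 7]
step 3: w=[0.0127, 0.0127, 0.0127, 0.0207, 0.0207, 0.0906, 0.0906, 0.3696, 0.3696]  mean=-0.7136  Neff=3.4369  idx=[4, 6, 7, 7, 7, 8, 8, 8, 8]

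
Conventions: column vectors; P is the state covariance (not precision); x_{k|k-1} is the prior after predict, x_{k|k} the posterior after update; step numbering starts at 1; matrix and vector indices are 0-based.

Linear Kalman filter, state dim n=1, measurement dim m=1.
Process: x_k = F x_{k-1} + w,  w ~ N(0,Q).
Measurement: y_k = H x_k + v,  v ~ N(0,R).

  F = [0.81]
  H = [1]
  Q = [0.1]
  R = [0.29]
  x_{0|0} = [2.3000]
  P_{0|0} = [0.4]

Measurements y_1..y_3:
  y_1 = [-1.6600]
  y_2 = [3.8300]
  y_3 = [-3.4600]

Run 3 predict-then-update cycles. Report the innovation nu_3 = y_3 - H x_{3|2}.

step 1: x^-=[1.8630]  P^-=[0.3624]  S=[0.6524]  K=[0.5555]  nu=[-3.5230]  x^+=[-0.0941]  P^+=[0.1611]
step 2: x^-=[-0.0762]  P^-=[0.2057]  S=[0.4957]  K=[0.4150]  nu=[3.9062]  x^+=[1.5447]  P^+=[0.1203]
step 3: x^-=[1.2512]  P^-=[0.1790]  S=[0.4690]  K=[0.3816]  nu=[-4.7112]  x^+=[-0.5466]  P^+=[0.1107]

innov = [-4.7112]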